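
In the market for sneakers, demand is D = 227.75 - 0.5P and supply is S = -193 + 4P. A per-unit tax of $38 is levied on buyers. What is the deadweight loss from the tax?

Pre-tax equilibrium: P* = 93.5, Q* = 181.
Tax on buyers shifts demand to D = 227.75 − 0.5(P + 38) = 208.75 - 0.5P.
208.75 - 0.5P = -193 + 4P gives seller price Ps = 1607/18; buyers pay Pb = 1607/18 + 38 = 2291/18.
New quantity: Q = 227.75 − 0.5(2291/18) = 1477/9.
DWL = ½ × 38 × (181 − 1477/9) = 2888/9.

Deadweight loss = 2888/9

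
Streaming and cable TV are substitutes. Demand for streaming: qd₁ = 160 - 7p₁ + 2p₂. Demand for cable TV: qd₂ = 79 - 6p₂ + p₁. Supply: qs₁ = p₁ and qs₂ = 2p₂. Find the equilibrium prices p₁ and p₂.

Market 1: 160 - 7p₁ + 2p₂ = p₁ → 8p₁ - 2p₂ = 160.
Market 2: 8p₂ - p₁ = 79.
Eliminating p₂: 8×(1) + 2×(2) gives 62p₁ = 1438, so p₁ = 719/31.
Back-substitute into (2): p₂ = (79 + 1×719/31) / 8 = 396/31.

p₁ = 719/31, p₂ = 396/31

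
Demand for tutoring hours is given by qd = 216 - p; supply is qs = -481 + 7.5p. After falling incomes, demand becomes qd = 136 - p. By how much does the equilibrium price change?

Δp = -160/17

Original equilibrium: p* = 82, q* = 134.
New equilibrium: 136 - p = -481 + 7.5p, so 617 = 8.5p and p' = 1234/17; q' = 136 − 1(1234/17) = 1078/17.
Change in price: 1234/17 − 82 = -160/17.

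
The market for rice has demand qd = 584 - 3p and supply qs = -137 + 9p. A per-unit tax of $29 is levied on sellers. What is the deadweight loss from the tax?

Pre-tax equilibrium: p* = 721/12, q* = 403.75.
Tax on sellers shifts supply to qs = -137 + 9(p − 29) = -398 + 9p.
584 - 3p = -398 + 9p gives buyer price pb = 491/6; sellers receive ps = 491/6 − 29 = 317/6.
New quantity: q = 584 − 3(491/6) = 338.5.
DWL = ½ × 29 × (403.75 − 338.5) = 946.125.

Deadweight loss = 946.125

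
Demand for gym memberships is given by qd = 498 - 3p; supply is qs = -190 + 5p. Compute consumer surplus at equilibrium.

Consumer surplus = 9600

Equilibrium: 498 - 3p = -190 + 5p gives p* = 86, q* = 240.
Demand choke price (qd = 0): p = 166.
CS = ½(166 − 86)(240) = 9600.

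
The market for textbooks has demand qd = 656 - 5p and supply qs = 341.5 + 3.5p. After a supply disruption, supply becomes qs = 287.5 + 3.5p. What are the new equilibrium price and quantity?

Original equilibrium: p* = 37, q* = 471.
New equilibrium: 656 - 5p = 287.5 + 3.5p, so 368.5 = 8.5p and p' = 737/17; q' = 656 − 5(737/17) = 7467/17.

p' = 737/17, q' = 7467/17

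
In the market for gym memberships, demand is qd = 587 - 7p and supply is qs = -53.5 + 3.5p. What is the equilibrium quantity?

q* = 160

Set qd = qs: 587 - 7p = -53.5 + 3.5p.
640.5 = 10.5p, so p* = 61.
q* = 587 − 7(61) = 160.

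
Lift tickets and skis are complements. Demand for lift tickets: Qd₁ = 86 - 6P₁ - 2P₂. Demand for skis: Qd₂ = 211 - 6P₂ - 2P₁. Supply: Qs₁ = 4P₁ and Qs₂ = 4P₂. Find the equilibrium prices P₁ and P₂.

P₁ = 4.5625, P₂ = 20.1875

Market 1: 86 - 6P₁ - 2P₂ = 4P₁ → 10P₁ + 2P₂ = 86.
Market 2: 10P₂ + 2P₁ = 211.
Eliminating P₂: 10×(1) − 2×(2) gives 96P₁ = 438, so P₁ = 4.5625.
Back-substitute into (2): P₂ = (211 − 2×4.5625) / 10 = 20.1875.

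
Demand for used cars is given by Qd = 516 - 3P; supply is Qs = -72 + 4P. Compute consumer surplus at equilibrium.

Consumer surplus = 11616

Equilibrium: 516 - 3P = -72 + 4P gives P* = 84, Q* = 264.
Demand choke price (Qd = 0): P = 172.
CS = ½(172 − 84)(264) = 11616.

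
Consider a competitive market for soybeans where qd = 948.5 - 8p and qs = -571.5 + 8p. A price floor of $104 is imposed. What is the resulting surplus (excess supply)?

Surplus = 144

Equilibrium price would be p* = 95, so the floor at 104 binds.
At p = 104: qd = 116.5, qs = 260.5.
Surplus = 260.5 − 116.5 = 144.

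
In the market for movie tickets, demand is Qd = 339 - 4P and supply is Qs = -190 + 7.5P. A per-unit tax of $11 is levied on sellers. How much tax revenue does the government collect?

Tax revenue = 31955/23

Pre-tax equilibrium: P* = 46, Q* = 155.
Tax on sellers shifts supply to Qs = -190 + 7.5(P − 11) = -272.5 + 7.5P.
339 - 4P = -272.5 + 7.5P gives buyer price Pb = 1223/23; sellers receive Ps = 1223/23 − 11 = 970/23.
New quantity: Q = 339 − 4(1223/23) = 2905/23.
Revenue = 11 × 2905/23 = 31955/23.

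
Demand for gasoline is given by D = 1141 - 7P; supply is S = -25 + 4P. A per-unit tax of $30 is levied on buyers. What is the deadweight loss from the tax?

Deadweight loss = 12600/11

Pre-tax equilibrium: P* = 106, Q* = 399.
Tax on buyers shifts demand to D = 1141 − 7(P + 30) = 931 - 7P.
931 - 7P = -25 + 4P gives seller price Ps = 956/11; buyers pay Pb = 956/11 + 30 = 1286/11.
New quantity: Q = 1141 − 7(1286/11) = 3549/11.
DWL = ½ × 30 × (399 − 3549/11) = 12600/11.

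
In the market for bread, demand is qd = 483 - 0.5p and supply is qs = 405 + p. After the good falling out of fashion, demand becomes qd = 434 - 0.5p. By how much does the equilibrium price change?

Original equilibrium: p* = 52, q* = 457.
New equilibrium: 434 - 0.5p = 405 + p, so 29 = 1.5p and p' = 58/3; q' = 434 − 0.5(58/3) = 1273/3.
Change in price: 58/3 − 52 = -98/3.

Δp = -98/3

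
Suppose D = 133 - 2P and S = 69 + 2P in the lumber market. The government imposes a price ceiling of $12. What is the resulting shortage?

Shortage = 16

Equilibrium price would be P* = 16, so the ceiling at 12 binds.
At P = 12: D = 133 − 2(12) = 109, S = 69 + 2(12) = 93.
Shortage = 109 − 93 = 16.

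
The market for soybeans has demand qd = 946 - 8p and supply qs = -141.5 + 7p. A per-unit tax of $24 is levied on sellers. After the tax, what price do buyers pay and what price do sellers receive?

Pre-tax equilibrium: p* = 72.5, q* = 366.
Tax on sellers shifts supply to qs = -141.5 + 7(p − 24) = -309.5 + 7p.
946 - 8p = -309.5 + 7p gives buyer price pb = 83.7; sellers receive ps = 83.7 − 24 = 59.7.
New quantity: q = 946 − 8(83.7) = 276.4.

Buyers pay $83.7, sellers receive $59.7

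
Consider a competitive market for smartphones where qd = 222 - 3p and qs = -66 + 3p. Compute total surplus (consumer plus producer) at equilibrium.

Total surplus = 2028

Equilibrium: 222 - 3p = -66 + 3p gives p* = 48, q* = 78.
Demand choke price: p = 74; supply starts at p = 22.
CS = ½(74 − 48)(78) = 1014; PS = ½(48 − 22)(78) = 1014.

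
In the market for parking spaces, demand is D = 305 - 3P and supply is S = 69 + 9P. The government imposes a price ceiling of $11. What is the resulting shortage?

Equilibrium price would be P* = 59/3, so the ceiling at 11 binds.
At P = 11: D = 305 − 3(11) = 272, S = 69 + 9(11) = 168.
Shortage = 272 − 168 = 104.

Shortage = 104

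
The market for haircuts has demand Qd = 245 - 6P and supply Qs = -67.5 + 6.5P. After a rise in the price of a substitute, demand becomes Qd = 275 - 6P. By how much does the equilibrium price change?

ΔP = 2.4

Original equilibrium: P* = 25, Q* = 95.
New equilibrium: 275 - 6P = -67.5 + 6.5P, so 342.5 = 12.5P and P' = 27.4; Q' = 275 − 6(27.4) = 110.6.
Change in price: 27.4 − 25 = 2.4.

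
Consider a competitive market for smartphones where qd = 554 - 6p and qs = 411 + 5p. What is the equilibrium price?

Set qd = qs: 554 - 6p = 411 + 5p.
143 = 11p, so p* = 13.
q* = 554 − 6(13) = 476.

p* = 13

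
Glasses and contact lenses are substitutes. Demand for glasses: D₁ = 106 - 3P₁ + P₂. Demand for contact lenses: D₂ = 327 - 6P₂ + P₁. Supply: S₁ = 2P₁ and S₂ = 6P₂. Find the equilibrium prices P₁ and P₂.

Market 1: 106 - 3P₁ + P₂ = 2P₁ → 5P₁ - P₂ = 106.
Market 2: 12P₂ - P₁ = 327.
Eliminating P₂: 12×(1) + 1×(2) gives 59P₁ = 1599, so P₁ = 1599/59.
Back-substitute into (2): P₂ = (327 + 1×1599/59) / 12 = 1741/59.

P₁ = 1599/59, P₂ = 1741/59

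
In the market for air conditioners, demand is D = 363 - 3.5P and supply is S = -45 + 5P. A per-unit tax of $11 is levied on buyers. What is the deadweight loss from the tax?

Pre-tax equilibrium: P* = 48, Q* = 195.
Tax on buyers shifts demand to D = 363 − 3.5(P + 11) = 324.5 - 3.5P.
324.5 - 3.5P = -45 + 5P gives seller price Ps = 739/17; buyers pay Pb = 739/17 + 11 = 926/17.
New quantity: Q = 363 − 3.5(926/17) = 2930/17.
DWL = ½ × 11 × (195 − 2930/17) = 4235/34.

Deadweight loss = 4235/34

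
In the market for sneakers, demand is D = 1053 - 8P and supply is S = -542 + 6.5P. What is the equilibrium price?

Set D = S: 1053 - 8P = -542 + 6.5P.
1595 = 14.5P, so P* = 110.
Q* = 1053 − 8(110) = 173.

P* = 110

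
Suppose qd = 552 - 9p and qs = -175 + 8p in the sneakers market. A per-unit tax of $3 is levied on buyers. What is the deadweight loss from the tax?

Pre-tax equilibrium: p* = 727/17, q* = 2841/17.
Tax on buyers shifts demand to qd = 552 − 9(p + 3) = 525 - 9p.
525 - 9p = -175 + 8p gives seller price ps = 700/17; buyers pay pb = 700/17 + 3 = 751/17.
New quantity: q = 552 − 9(751/17) = 2625/17.
DWL = ½ × 3 × (2841/17 − 2625/17) = 324/17.

Deadweight loss = 324/17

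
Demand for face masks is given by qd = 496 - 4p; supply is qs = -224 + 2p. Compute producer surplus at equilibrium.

Producer surplus = 64

Equilibrium: 496 - 4p = -224 + 2p gives p* = 120, q* = 16.
Supply starts at p = 112 (where qs = 0).
PS = ½(120 − 112)(16) = 64.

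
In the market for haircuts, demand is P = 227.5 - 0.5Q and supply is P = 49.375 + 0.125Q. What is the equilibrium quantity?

Set the two price expressions equal: 227.5 - 0.5Q = 49.375 + 0.125Q.
178.125 = 0.625Q, so Q* = 285.
P* = 227.5 − (0.5)(285) = 85.

Q* = 285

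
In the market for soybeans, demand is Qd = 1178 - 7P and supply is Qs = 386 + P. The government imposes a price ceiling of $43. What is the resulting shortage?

Shortage = 448

Equilibrium price would be P* = 99, so the ceiling at 43 binds.
At P = 43: Qd = 1178 − 7(43) = 877, Qs = 386 + 1(43) = 429.
Shortage = 877 − 429 = 448.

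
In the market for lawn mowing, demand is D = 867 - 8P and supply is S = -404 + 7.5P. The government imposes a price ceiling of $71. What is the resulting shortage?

Shortage = 170.5

Equilibrium price would be P* = 82, so the ceiling at 71 binds.
At P = 71: D = 867 − 8(71) = 299, S = -404 + 7.5(71) = 128.5.
Shortage = 299 − 128.5 = 170.5.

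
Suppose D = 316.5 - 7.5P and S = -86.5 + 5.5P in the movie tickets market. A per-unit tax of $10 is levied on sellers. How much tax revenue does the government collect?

Tax revenue = 6795/13

Pre-tax equilibrium: P* = 31, Q* = 84.
Tax on sellers shifts supply to S = -86.5 + 5.5(P − 10) = -141.5 + 5.5P.
316.5 - 7.5P = -141.5 + 5.5P gives buyer price Pb = 458/13; sellers receive Ps = 458/13 − 10 = 328/13.
New quantity: Q = 316.5 − 7.5(458/13) = 1359/26.
Revenue = 10 × 1359/26 = 6795/13.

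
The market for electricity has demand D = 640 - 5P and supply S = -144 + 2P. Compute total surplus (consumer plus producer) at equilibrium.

Total surplus = 2240

Equilibrium: 640 - 5P = -144 + 2P gives P* = 112, Q* = 80.
Demand choke price: P = 128; supply starts at P = 72.
CS = ½(128 − 112)(80) = 640; PS = ½(112 − 72)(80) = 1600.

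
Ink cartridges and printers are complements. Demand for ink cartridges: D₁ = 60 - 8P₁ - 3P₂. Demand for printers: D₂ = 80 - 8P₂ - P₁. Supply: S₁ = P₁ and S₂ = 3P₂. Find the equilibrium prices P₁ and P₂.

P₁ = 4.375, P₂ = 6.875

Market 1: 60 - 8P₁ - 3P₂ = P₁ → 9P₁ + 3P₂ = 60.
Market 2: 11P₂ + P₁ = 80.
Eliminating P₂: 11×(1) − 3×(2) gives 96P₁ = 420, so P₁ = 4.375.
Back-substitute into (2): P₂ = (80 − 1×4.375) / 11 = 6.875.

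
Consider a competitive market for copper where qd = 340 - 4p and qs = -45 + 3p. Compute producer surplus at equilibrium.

Equilibrium: 340 - 4p = -45 + 3p gives p* = 55, q* = 120.
Supply starts at p = 15 (where qs = 0).
PS = ½(55 − 15)(120) = 2400.

Producer surplus = 2400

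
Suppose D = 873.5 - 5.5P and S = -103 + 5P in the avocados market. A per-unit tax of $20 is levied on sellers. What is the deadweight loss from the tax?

Pre-tax equilibrium: P* = 93, Q* = 362.
Tax on sellers shifts supply to S = -103 + 5(P − 20) = -203 + 5P.
873.5 - 5.5P = -203 + 5P gives buyer price Pb = 2153/21; sellers receive Ps = 2153/21 − 20 = 1733/21.
New quantity: Q = 873.5 − 5.5(2153/21) = 6502/21.
DWL = ½ × 20 × (362 − 6502/21) = 11000/21.

Deadweight loss = 11000/21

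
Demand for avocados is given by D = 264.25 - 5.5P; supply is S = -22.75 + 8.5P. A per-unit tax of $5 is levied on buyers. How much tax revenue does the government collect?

Pre-tax equilibrium: P* = 20.5, Q* = 151.5.
Tax on buyers shifts demand to D = 264.25 − 5.5(P + 5) = 236.75 - 5.5P.
236.75 - 5.5P = -22.75 + 8.5P gives seller price Ps = 519/28; buyers pay Pb = 519/28 + 5 = 659/28.
New quantity: Q = 264.25 − 5.5(659/28) = 7549/56.
Revenue = 5 × 7549/56 = 37745/56.

Tax revenue = 37745/56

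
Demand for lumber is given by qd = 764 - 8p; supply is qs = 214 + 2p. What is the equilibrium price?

Set qd = qs: 764 - 8p = 214 + 2p.
550 = 10p, so p* = 55.
q* = 764 − 8(55) = 324.

p* = 55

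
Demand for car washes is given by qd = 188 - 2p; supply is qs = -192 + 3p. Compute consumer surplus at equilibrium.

Equilibrium: 188 - 2p = -192 + 3p gives p* = 76, q* = 36.
Demand choke price (qd = 0): p = 94.
CS = ½(94 − 76)(36) = 324.

Consumer surplus = 324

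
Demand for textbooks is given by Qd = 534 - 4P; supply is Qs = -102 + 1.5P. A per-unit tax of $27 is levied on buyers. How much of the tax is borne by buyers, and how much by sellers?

Pre-tax equilibrium: P* = 1272/11, Q* = 786/11.
Tax on buyers shifts demand to Qd = 534 − 4(P + 27) = 426 - 4P.
426 - 4P = -102 + 1.5P gives seller price Ps = 96; buyers pay Pb = 96 + 27 = 123.
New quantity: Q = 534 − 4(123) = 42.
Buyer burden = 123 − 1272/11 = 81/11; seller burden = 1272/11 − 96 = 216/11.

Buyers bear 81/11, sellers bear 216/11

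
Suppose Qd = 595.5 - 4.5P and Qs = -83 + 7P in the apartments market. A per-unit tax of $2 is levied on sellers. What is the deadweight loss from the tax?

Deadweight loss = 126/23

Pre-tax equilibrium: P* = 59, Q* = 330.
Tax on sellers shifts supply to Qs = -83 + 7(P − 2) = -97 + 7P.
595.5 - 4.5P = -97 + 7P gives buyer price Pb = 1385/23; sellers receive Ps = 1385/23 − 2 = 1339/23.
New quantity: Q = 595.5 − 4.5(1385/23) = 7464/23.
DWL = ½ × 2 × (330 − 7464/23) = 126/23.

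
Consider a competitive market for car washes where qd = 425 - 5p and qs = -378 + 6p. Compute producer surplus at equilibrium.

Producer surplus = 300

Equilibrium: 425 - 5p = -378 + 6p gives p* = 73, q* = 60.
Supply starts at p = 63 (where qs = 0).
PS = ½(73 − 63)(60) = 300.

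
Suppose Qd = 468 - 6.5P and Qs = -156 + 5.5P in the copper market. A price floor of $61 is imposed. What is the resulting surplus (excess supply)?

Surplus = 108

Equilibrium price would be P* = 52, so the floor at 61 binds.
At P = 61: Qd = 71.5, Qs = 179.5.
Surplus = 179.5 − 71.5 = 108.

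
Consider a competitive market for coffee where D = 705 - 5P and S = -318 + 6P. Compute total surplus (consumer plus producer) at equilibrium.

Equilibrium: 705 - 5P = -318 + 6P gives P* = 93, Q* = 240.
Demand choke price: P = 141; supply starts at P = 53.
CS = ½(141 − 93)(240) = 5760; PS = ½(93 − 53)(240) = 4800.

Total surplus = 10560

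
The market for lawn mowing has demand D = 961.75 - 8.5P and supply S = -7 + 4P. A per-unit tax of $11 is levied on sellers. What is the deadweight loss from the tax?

Pre-tax equilibrium: P* = 77.5, Q* = 303.
Tax on sellers shifts supply to S = -7 + 4(P − 11) = -51 + 4P.
961.75 - 8.5P = -51 + 4P gives buyer price Pb = 81.02; sellers receive Ps = 81.02 − 11 = 70.02.
New quantity: Q = 961.75 − 8.5(81.02) = 273.08.
DWL = ½ × 11 × (303 − 273.08) = 164.56.

Deadweight loss = 164.56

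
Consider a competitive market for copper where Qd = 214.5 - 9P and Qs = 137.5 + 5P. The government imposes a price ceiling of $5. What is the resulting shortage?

Shortage = 7

Equilibrium price would be P* = 5.5, so the ceiling at 5 binds.
At P = 5: Qd = 214.5 − 9(5) = 169.5, Qs = 137.5 + 5(5) = 162.5.
Shortage = 169.5 − 162.5 = 7.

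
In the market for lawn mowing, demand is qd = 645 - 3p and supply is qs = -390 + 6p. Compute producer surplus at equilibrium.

Equilibrium: 645 - 3p = -390 + 6p gives p* = 115, q* = 300.
Supply starts at p = 65 (where qs = 0).
PS = ½(115 − 65)(300) = 7500.

Producer surplus = 7500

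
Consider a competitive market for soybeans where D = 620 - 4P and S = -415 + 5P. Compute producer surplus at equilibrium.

Equilibrium: 620 - 4P = -415 + 5P gives P* = 115, Q* = 160.
Supply starts at P = 83 (where S = 0).
PS = ½(115 − 83)(160) = 2560.

Producer surplus = 2560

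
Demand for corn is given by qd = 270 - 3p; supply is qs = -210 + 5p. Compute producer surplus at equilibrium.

Equilibrium: 270 - 3p = -210 + 5p gives p* = 60, q* = 90.
Supply starts at p = 42 (where qs = 0).
PS = ½(60 − 42)(90) = 810.

Producer surplus = 810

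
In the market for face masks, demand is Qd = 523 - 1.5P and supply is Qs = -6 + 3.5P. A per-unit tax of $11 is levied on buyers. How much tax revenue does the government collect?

Pre-tax equilibrium: P* = 105.8, Q* = 364.3.
Tax on buyers shifts demand to Qd = 523 − 1.5(P + 11) = 506.5 - 1.5P.
506.5 - 1.5P = -6 + 3.5P gives seller price Ps = 102.5; buyers pay Pb = 102.5 + 11 = 113.5.
New quantity: Q = 523 − 1.5(113.5) = 352.75.
Revenue = 11 × 352.75 = 3880.25.

Tax revenue = 3880.25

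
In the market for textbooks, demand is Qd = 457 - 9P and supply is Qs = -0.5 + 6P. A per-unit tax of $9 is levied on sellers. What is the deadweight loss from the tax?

Pre-tax equilibrium: P* = 30.5, Q* = 182.5.
Tax on sellers shifts supply to Qs = -0.5 + 6(P − 9) = -54.5 + 6P.
457 - 9P = -54.5 + 6P gives buyer price Pb = 34.1; sellers receive Ps = 34.1 − 9 = 25.1.
New quantity: Q = 457 − 9(34.1) = 150.1.
DWL = ½ × 9 × (182.5 − 150.1) = 145.8.

Deadweight loss = 145.8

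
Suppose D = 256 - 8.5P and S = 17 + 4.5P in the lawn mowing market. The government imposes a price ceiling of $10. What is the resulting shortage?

Equilibrium price would be P* = 239/13, so the ceiling at 10 binds.
At P = 10: D = 256 − 8.5(10) = 171, S = 17 + 4.5(10) = 62.
Shortage = 171 − 62 = 109.

Shortage = 109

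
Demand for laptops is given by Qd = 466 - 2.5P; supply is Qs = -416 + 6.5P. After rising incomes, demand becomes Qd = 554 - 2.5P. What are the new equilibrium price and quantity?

P' = 970/9, Q' = 2561/9

Original equilibrium: P* = 98, Q* = 221.
New equilibrium: 554 - 2.5P = -416 + 6.5P, so 970 = 9P and P' = 970/9; Q' = 554 − 2.5(970/9) = 2561/9.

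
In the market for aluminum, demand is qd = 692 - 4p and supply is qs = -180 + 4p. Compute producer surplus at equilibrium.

Producer surplus = 8192

Equilibrium: 692 - 4p = -180 + 4p gives p* = 109, q* = 256.
Supply starts at p = 45 (where qs = 0).
PS = ½(109 − 45)(256) = 8192.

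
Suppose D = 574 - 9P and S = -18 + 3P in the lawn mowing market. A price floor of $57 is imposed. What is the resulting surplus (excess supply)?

Surplus = 92

Equilibrium price would be P* = 148/3, so the floor at 57 binds.
At P = 57: D = 61, S = 153.
Surplus = 153 − 61 = 92.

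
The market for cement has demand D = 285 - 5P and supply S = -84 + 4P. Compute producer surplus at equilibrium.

Equilibrium: 285 - 5P = -84 + 4P gives P* = 41, Q* = 80.
Supply starts at P = 21 (where S = 0).
PS = ½(41 − 21)(80) = 800.

Producer surplus = 800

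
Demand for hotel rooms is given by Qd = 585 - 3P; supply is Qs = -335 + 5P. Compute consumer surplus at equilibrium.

Consumer surplus = 9600

Equilibrium: 585 - 3P = -335 + 5P gives P* = 115, Q* = 240.
Demand choke price (Qd = 0): P = 195.
CS = ½(195 − 115)(240) = 9600.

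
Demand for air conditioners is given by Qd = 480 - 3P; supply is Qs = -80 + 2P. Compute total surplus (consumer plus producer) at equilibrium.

Total surplus = 8640

Equilibrium: 480 - 3P = -80 + 2P gives P* = 112, Q* = 144.
Demand choke price: P = 160; supply starts at P = 40.
CS = ½(160 − 112)(144) = 3456; PS = ½(112 − 40)(144) = 5184.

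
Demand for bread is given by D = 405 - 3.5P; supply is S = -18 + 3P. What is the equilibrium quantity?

Set D = S: 405 - 3.5P = -18 + 3P.
423 = 6.5P, so P* = 846/13.
Q* = 405 − 3.5(846/13) = 2304/13.

Q* = 2304/13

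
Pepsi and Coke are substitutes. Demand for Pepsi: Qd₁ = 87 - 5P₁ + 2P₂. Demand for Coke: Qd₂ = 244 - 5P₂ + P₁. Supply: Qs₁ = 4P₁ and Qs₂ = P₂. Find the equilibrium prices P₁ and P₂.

P₁ = 505/26, P₂ = 2283/52

Market 1: 87 - 5P₁ + 2P₂ = 4P₁ → 9P₁ - 2P₂ = 87.
Market 2: 6P₂ - P₁ = 244.
Eliminating P₂: 6×(1) + 2×(2) gives 52P₁ = 1010, so P₁ = 505/26.
Back-substitute into (2): P₂ = (244 + 1×505/26) / 6 = 2283/52.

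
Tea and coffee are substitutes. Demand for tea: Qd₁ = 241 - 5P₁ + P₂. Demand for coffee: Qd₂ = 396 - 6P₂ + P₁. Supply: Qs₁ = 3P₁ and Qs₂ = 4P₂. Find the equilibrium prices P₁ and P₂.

P₁ = 2806/79, P₂ = 3409/79

Market 1: 241 - 5P₁ + P₂ = 3P₁ → 8P₁ - P₂ = 241.
Market 2: 10P₂ - P₁ = 396.
Eliminating P₂: 10×(1) + 1×(2) gives 79P₁ = 2806, so P₁ = 2806/79.
Back-substitute into (2): P₂ = (396 + 1×2806/79) / 10 = 3409/79.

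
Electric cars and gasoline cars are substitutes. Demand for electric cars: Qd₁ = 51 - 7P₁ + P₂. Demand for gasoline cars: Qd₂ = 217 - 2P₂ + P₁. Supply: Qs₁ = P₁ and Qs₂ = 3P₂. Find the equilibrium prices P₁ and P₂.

Market 1: 51 - 7P₁ + P₂ = P₁ → 8P₁ - P₂ = 51.
Market 2: 5P₂ - P₁ = 217.
Eliminating P₂: 5×(1) + 1×(2) gives 39P₁ = 472, so P₁ = 472/39.
Back-substitute into (2): P₂ = (217 + 1×472/39) / 5 = 1787/39.

P₁ = 472/39, P₂ = 1787/39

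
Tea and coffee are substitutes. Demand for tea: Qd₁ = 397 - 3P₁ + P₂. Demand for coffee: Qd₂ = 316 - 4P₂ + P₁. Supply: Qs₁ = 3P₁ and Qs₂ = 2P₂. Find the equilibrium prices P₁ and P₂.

P₁ = 2698/35, P₂ = 2293/35

Market 1: 397 - 3P₁ + P₂ = 3P₁ → 6P₁ - P₂ = 397.
Market 2: 6P₂ - P₁ = 316.
Eliminating P₂: 6×(1) + 1×(2) gives 35P₁ = 2698, so P₁ = 2698/35.
Back-substitute into (2): P₂ = (316 + 1×2698/35) / 6 = 2293/35.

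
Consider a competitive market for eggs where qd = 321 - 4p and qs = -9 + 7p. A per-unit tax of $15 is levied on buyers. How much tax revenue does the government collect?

Tax revenue = 26865/11

Pre-tax equilibrium: p* = 30, q* = 201.
Tax on buyers shifts demand to qd = 321 − 4(p + 15) = 261 - 4p.
261 - 4p = -9 + 7p gives seller price ps = 270/11; buyers pay pb = 270/11 + 15 = 435/11.
New quantity: q = 321 − 4(435/11) = 1791/11.
Revenue = 15 × 1791/11 = 26865/11.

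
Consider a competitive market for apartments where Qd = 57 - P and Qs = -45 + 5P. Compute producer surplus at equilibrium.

Equilibrium: 57 - P = -45 + 5P gives P* = 17, Q* = 40.
Supply starts at P = 9 (where Qs = 0).
PS = ½(17 − 9)(40) = 160.

Producer surplus = 160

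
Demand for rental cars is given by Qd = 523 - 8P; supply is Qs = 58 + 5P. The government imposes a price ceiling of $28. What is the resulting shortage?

Equilibrium price would be P* = 465/13, so the ceiling at 28 binds.
At P = 28: Qd = 523 − 8(28) = 299, Qs = 58 + 5(28) = 198.
Shortage = 299 − 198 = 101.

Shortage = 101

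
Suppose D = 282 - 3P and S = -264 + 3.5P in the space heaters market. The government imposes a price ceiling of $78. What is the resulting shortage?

Equilibrium price would be P* = 84, so the ceiling at 78 binds.
At P = 78: D = 282 − 3(78) = 48, S = -264 + 3.5(78) = 9.
Shortage = 48 − 9 = 39.

Shortage = 39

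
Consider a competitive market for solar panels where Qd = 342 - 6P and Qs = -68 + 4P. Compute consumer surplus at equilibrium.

Consumer surplus = 768

Equilibrium: 342 - 6P = -68 + 4P gives P* = 41, Q* = 96.
Demand choke price (Qd = 0): P = 57.
CS = ½(57 − 41)(96) = 768.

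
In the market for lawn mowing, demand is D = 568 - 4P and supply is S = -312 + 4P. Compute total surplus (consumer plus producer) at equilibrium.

Equilibrium: 568 - 4P = -312 + 4P gives P* = 110, Q* = 128.
Demand choke price: P = 142; supply starts at P = 78.
CS = ½(142 − 110)(128) = 2048; PS = ½(110 − 78)(128) = 2048.

Total surplus = 4096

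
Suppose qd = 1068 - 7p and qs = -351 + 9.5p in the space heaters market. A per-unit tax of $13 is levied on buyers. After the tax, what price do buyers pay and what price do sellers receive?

Pre-tax equilibrium: p* = 86, q* = 466.
Tax on buyers shifts demand to qd = 1068 − 7(p + 13) = 977 - 7p.
977 - 7p = -351 + 9.5p gives seller price ps = 2656/33; buyers pay pb = 2656/33 + 13 = 3085/33.
New quantity: q = 1068 − 7(3085/33) = 13649/33.

Buyers pay 3085/33, sellers receive 2656/33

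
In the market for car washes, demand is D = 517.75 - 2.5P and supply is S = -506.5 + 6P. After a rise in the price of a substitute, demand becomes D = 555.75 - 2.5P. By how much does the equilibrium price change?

ΔP = 76/17

Original equilibrium: P* = 120.5, Q* = 216.5.
New equilibrium: 555.75 - 2.5P = -506.5 + 6P, so 1062.25 = 8.5P and P' = 4249/34; Q' = 555.75 − 2.5(4249/34) = 8273/34.
Change in price: 4249/34 − 120.5 = 76/17.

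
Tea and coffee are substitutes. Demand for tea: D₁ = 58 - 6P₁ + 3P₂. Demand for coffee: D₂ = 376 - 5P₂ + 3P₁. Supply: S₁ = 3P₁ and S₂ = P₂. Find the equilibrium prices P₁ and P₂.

P₁ = 32.8, P₂ = 1186/15

Market 1: 58 - 6P₁ + 3P₂ = 3P₁ → 9P₁ - 3P₂ = 58.
Market 2: 6P₂ - 3P₁ = 376.
Eliminating P₂: 6×(1) + 3×(2) gives 45P₁ = 1476, so P₁ = 32.8.
Back-substitute into (2): P₂ = (376 + 3×32.8) / 6 = 1186/15.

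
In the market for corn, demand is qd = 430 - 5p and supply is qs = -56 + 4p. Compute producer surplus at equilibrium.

Producer surplus = 3200

Equilibrium: 430 - 5p = -56 + 4p gives p* = 54, q* = 160.
Supply starts at p = 14 (where qs = 0).
PS = ½(54 − 14)(160) = 3200.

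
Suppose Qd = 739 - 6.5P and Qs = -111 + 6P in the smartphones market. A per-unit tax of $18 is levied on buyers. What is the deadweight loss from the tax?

Pre-tax equilibrium: P* = 68, Q* = 297.
Tax on buyers shifts demand to Qd = 739 − 6.5(P + 18) = 622 - 6.5P.
622 - 6.5P = -111 + 6P gives seller price Ps = 58.64; buyers pay Pb = 58.64 + 18 = 76.64.
New quantity: Q = 739 − 6.5(76.64) = 240.84.
DWL = ½ × 18 × (297 − 240.84) = 505.44.

Deadweight loss = 505.44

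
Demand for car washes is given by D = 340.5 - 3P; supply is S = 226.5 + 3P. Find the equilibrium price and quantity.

P* = 19, Q* = 283.5

Set D = S: 340.5 - 3P = 226.5 + 3P.
114 = 6P, so P* = 19.
Q* = 340.5 − 3(19) = 283.5.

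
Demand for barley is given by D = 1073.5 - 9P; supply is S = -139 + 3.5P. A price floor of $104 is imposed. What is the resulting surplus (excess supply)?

Surplus = 87.5

Equilibrium price would be P* = 97, so the floor at 104 binds.
At P = 104: D = 137.5, S = 225.
Surplus = 225 − 137.5 = 87.5.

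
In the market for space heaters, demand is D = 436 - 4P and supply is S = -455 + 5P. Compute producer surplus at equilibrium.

Equilibrium: 436 - 4P = -455 + 5P gives P* = 99, Q* = 40.
Supply starts at P = 91 (where S = 0).
PS = ½(99 − 91)(40) = 160.

Producer surplus = 160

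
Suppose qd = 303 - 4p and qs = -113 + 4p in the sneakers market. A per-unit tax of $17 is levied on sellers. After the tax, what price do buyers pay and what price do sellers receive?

Buyers pay $60.5, sellers receive $43.5

Pre-tax equilibrium: p* = 52, q* = 95.
Tax on sellers shifts supply to qs = -113 + 4(p − 17) = -181 + 4p.
303 - 4p = -181 + 4p gives buyer price pb = 60.5; sellers receive ps = 60.5 − 17 = 43.5.
New quantity: q = 303 − 4(60.5) = 61.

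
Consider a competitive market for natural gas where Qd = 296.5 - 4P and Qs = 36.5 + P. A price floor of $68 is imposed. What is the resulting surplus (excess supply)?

Surplus = 80

Equilibrium price would be P* = 52, so the floor at 68 binds.
At P = 68: Qd = 24.5, Qs = 104.5.
Surplus = 104.5 − 24.5 = 80.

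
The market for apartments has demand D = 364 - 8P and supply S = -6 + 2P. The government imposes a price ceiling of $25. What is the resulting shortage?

Shortage = 120

Equilibrium price would be P* = 37, so the ceiling at 25 binds.
At P = 25: D = 364 − 8(25) = 164, S = -6 + 2(25) = 44.
Shortage = 164 − 44 = 120.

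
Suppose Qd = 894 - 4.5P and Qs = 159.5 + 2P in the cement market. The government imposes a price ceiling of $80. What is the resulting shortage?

Equilibrium price would be P* = 113, so the ceiling at 80 binds.
At P = 80: Qd = 894 − 4.5(80) = 534, Qs = 159.5 + 2(80) = 319.5.
Shortage = 534 − 319.5 = 214.5.

Shortage = 214.5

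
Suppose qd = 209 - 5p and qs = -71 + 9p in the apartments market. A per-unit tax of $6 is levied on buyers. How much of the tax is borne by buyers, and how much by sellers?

Buyers bear 27/7, sellers bear 15/7

Pre-tax equilibrium: p* = 20, q* = 109.
Tax on buyers shifts demand to qd = 209 − 5(p + 6) = 179 - 5p.
179 - 5p = -71 + 9p gives seller price ps = 125/7; buyers pay pb = 125/7 + 6 = 167/7.
New quantity: q = 209 − 5(167/7) = 628/7.
Buyer burden = 167/7 − 20 = 27/7; seller burden = 20 − 125/7 = 15/7.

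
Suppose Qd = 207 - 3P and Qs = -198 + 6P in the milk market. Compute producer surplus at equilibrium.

Equilibrium: 207 - 3P = -198 + 6P gives P* = 45, Q* = 72.
Supply starts at P = 33 (where Qs = 0).
PS = ½(45 − 33)(72) = 432.

Producer surplus = 432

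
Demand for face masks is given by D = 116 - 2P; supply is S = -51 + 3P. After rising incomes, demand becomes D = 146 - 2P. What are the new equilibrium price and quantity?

P' = 39.4, Q' = 67.2

Original equilibrium: P* = 33.4, Q* = 49.2.
New equilibrium: 146 - 2P = -51 + 3P, so 197 = 5P and P' = 39.4; Q' = 146 − 2(39.4) = 67.2.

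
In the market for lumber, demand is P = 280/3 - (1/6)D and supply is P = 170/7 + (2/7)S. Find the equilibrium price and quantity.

P* = 1290/19, Q* = 2900/19

Set the two price expressions equal: 280/3 - (1/6)Q = 170/7 + (2/7)Q.
1450/21 = (19/42)Q, so Q* = 2900/19.
P* = 280/3 − (1/6)(2900/19) = 1290/19.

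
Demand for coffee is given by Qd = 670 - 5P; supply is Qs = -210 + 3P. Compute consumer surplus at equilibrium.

Equilibrium: 670 - 5P = -210 + 3P gives P* = 110, Q* = 120.
Demand choke price (Qd = 0): P = 134.
CS = ½(134 − 110)(120) = 1440.

Consumer surplus = 1440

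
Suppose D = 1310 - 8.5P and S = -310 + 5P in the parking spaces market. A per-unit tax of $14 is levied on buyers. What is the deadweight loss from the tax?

Deadweight loss = 8330/27

Pre-tax equilibrium: P* = 120, Q* = 290.
Tax on buyers shifts demand to D = 1310 − 8.5(P + 14) = 1191 - 8.5P.
1191 - 8.5P = -310 + 5P gives seller price Ps = 3002/27; buyers pay Pb = 3002/27 + 14 = 3380/27.
New quantity: Q = 1310 − 8.5(3380/27) = 6640/27.
DWL = ½ × 14 × (290 − 6640/27) = 8330/27.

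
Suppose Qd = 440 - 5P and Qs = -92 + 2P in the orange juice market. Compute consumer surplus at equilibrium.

Equilibrium: 440 - 5P = -92 + 2P gives P* = 76, Q* = 60.
Demand choke price (Qd = 0): P = 88.
CS = ½(88 − 76)(60) = 360.

Consumer surplus = 360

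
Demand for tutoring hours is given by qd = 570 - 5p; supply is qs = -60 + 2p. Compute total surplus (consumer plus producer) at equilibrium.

Equilibrium: 570 - 5p = -60 + 2p gives p* = 90, q* = 120.
Demand choke price: p = 114; supply starts at p = 30.
CS = ½(114 − 90)(120) = 1440; PS = ½(90 − 30)(120) = 3600.

Total surplus = 5040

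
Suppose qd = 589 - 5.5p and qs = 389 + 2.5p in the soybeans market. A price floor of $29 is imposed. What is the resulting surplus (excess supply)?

Surplus = 32

Equilibrium price would be p* = 25, so the floor at 29 binds.
At p = 29: qd = 429.5, qs = 461.5.
Surplus = 461.5 − 429.5 = 32.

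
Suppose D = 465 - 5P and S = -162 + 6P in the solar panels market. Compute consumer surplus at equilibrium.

Consumer surplus = 3240

Equilibrium: 465 - 5P = -162 + 6P gives P* = 57, Q* = 180.
Demand choke price (D = 0): P = 93.
CS = ½(93 − 57)(180) = 3240.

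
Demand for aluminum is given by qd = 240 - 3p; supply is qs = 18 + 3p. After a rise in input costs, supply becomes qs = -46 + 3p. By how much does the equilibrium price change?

Δp = 32/3

Original equilibrium: p* = 37, q* = 129.
New equilibrium: 240 - 3p = -46 + 3p, so 286 = 6p and p' = 143/3; q' = 240 − 3(143/3) = 97.
Change in price: 143/3 − 37 = 32/3.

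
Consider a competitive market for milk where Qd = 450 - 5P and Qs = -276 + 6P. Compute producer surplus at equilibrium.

Equilibrium: 450 - 5P = -276 + 6P gives P* = 66, Q* = 120.
Supply starts at P = 46 (where Qs = 0).
PS = ½(66 − 46)(120) = 1200.

Producer surplus = 1200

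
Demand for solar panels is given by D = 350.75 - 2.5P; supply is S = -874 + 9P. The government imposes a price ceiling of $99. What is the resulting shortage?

Equilibrium price would be P* = 106.5, so the ceiling at 99 binds.
At P = 99: D = 350.75 − 2.5(99) = 103.25, S = -874 + 9(99) = 17.
Shortage = 103.25 − 17 = 86.25.

Shortage = 86.25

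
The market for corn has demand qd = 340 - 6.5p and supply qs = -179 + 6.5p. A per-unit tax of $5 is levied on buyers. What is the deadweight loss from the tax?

Deadweight loss = 40.625

Pre-tax equilibrium: p* = 519/13, q* = 80.5.
Tax on buyers shifts demand to qd = 340 − 6.5(p + 5) = 307.5 - 6.5p.
307.5 - 6.5p = -179 + 6.5p gives seller price ps = 973/26; buyers pay pb = 973/26 + 5 = 1103/26.
New quantity: q = 340 − 6.5(1103/26) = 64.25.
DWL = ½ × 5 × (80.5 − 64.25) = 40.625.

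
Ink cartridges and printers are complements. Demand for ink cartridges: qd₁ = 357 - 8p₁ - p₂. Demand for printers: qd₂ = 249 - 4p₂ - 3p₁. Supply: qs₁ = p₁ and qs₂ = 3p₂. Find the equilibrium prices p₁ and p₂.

Market 1: 357 - 8p₁ - p₂ = p₁ → 9p₁ + p₂ = 357.
Market 2: 7p₂ + 3p₁ = 249.
Eliminating p₂: 7×(1) − 1×(2) gives 60p₁ = 2250, so p₁ = 37.5.
Back-substitute into (2): p₂ = (249 − 3×37.5) / 7 = 19.5.

p₁ = 37.5, p₂ = 19.5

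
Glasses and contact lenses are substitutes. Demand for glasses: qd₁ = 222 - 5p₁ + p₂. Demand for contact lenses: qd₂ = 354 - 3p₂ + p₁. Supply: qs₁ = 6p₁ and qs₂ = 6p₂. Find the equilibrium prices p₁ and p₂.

p₁ = 24, p₂ = 42

Market 1: 222 - 5p₁ + p₂ = 6p₁ → 11p₁ - p₂ = 222.
Market 2: 9p₂ - p₁ = 354.
Eliminating p₂: 9×(1) + 1×(2) gives 98p₁ = 2352, so p₁ = 24.
Back-substitute into (2): p₂ = (354 + 1×24) / 9 = 42.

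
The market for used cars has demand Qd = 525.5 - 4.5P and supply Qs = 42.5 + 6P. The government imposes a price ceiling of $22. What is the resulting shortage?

Equilibrium price would be P* = 46, so the ceiling at 22 binds.
At P = 22: Qd = 525.5 − 4.5(22) = 426.5, Qs = 42.5 + 6(22) = 174.5.
Shortage = 426.5 − 174.5 = 252.

Shortage = 252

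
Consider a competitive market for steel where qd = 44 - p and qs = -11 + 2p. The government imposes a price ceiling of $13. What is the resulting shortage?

Equilibrium price would be p* = 55/3, so the ceiling at 13 binds.
At p = 13: qd = 44 − 1(13) = 31, qs = -11 + 2(13) = 15.
Shortage = 31 − 15 = 16.

Shortage = 16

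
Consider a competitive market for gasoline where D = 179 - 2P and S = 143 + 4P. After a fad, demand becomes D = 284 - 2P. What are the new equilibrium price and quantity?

Original equilibrium: P* = 6, Q* = 167.
New equilibrium: 284 - 2P = 143 + 4P, so 141 = 6P and P' = 23.5; Q' = 284 − 2(23.5) = 237.

P' = 23.5, Q' = 237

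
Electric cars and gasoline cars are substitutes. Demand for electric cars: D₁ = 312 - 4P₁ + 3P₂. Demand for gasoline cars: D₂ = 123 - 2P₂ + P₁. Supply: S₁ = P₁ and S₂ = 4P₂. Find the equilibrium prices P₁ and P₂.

Market 1: 312 - 4P₁ + 3P₂ = P₁ → 5P₁ - 3P₂ = 312.
Market 2: 6P₂ - P₁ = 123.
Eliminating P₂: 6×(1) + 3×(2) gives 27P₁ = 2241, so P₁ = 83.
Back-substitute into (2): P₂ = (123 + 1×83) / 6 = 103/3.

P₁ = 83, P₂ = 103/3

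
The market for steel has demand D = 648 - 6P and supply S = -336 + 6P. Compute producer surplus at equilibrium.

Equilibrium: 648 - 6P = -336 + 6P gives P* = 82, Q* = 156.
Supply starts at P = 56 (where S = 0).
PS = ½(82 − 56)(156) = 2028.

Producer surplus = 2028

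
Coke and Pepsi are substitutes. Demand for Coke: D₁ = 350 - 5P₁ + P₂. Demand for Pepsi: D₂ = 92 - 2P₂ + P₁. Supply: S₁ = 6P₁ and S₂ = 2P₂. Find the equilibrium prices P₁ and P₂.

P₁ = 1492/43, P₂ = 1362/43

Market 1: 350 - 5P₁ + P₂ = 6P₁ → 11P₁ - P₂ = 350.
Market 2: 4P₂ - P₁ = 92.
Eliminating P₂: 4×(1) + 1×(2) gives 43P₁ = 1492, so P₁ = 1492/43.
Back-substitute into (2): P₂ = (92 + 1×1492/43) / 4 = 1362/43.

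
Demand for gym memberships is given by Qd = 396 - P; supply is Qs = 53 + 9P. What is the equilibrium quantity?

Q* = 361.7

Set Qd = Qs: 396 - P = 53 + 9P.
343 = 10P, so P* = 34.3.
Q* = 396 − 1(34.3) = 361.7.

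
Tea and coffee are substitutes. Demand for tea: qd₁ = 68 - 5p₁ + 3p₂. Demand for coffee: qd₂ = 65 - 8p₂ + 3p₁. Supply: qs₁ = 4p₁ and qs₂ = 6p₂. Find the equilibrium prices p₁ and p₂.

Market 1: 68 - 5p₁ + 3p₂ = 4p₁ → 9p₁ - 3p₂ = 68.
Market 2: 14p₂ - 3p₁ = 65.
Eliminating p₂: 14×(1) + 3×(2) gives 117p₁ = 1147, so p₁ = 1147/117.
Back-substitute into (2): p₂ = (65 + 3×1147/117) / 14 = 263/39.

p₁ = 1147/117, p₂ = 263/39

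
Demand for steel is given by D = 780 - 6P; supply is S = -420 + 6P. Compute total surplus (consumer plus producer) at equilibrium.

Equilibrium: 780 - 6P = -420 + 6P gives P* = 100, Q* = 180.
Demand choke price: P = 130; supply starts at P = 70.
CS = ½(130 − 100)(180) = 2700; PS = ½(100 − 70)(180) = 2700.

Total surplus = 5400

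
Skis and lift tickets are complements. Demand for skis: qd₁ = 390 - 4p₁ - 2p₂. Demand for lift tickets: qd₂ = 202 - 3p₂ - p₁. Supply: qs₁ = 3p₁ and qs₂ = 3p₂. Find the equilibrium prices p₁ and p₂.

p₁ = 48.4, p₂ = 25.6

Market 1: 390 - 4p₁ - 2p₂ = 3p₁ → 7p₁ + 2p₂ = 390.
Market 2: 6p₂ + p₁ = 202.
Eliminating p₂: 6×(1) − 2×(2) gives 40p₁ = 1936, so p₁ = 48.4.
Back-substitute into (2): p₂ = (202 − 1×48.4) / 6 = 25.6.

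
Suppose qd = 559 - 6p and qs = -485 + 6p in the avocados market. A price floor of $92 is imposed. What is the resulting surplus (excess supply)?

Surplus = 60

Equilibrium price would be p* = 87, so the floor at 92 binds.
At p = 92: qd = 7, qs = 67.
Surplus = 67 − 7 = 60.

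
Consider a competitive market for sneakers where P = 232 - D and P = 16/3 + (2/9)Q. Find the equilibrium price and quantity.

Set the two price expressions equal: 232 - Q = 16/3 + (2/9)Q.
680/3 = (11/9)Q, so Q* = 2040/11.
P* = 232 − (1)(2040/11) = 512/11.

P* = 512/11, Q* = 2040/11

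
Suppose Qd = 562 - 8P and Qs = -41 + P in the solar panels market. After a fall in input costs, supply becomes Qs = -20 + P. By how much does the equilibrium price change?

ΔP = -7/3

Original equilibrium: P* = 67, Q* = 26.
New equilibrium: 562 - 8P = -20 + P, so 582 = 9P and P' = 194/3; Q' = 562 − 8(194/3) = 134/3.
Change in price: 194/3 − 67 = -7/3.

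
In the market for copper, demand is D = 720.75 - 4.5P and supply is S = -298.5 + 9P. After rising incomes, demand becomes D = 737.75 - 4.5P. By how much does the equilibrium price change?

Original equilibrium: P* = 75.5, Q* = 381.
New equilibrium: 737.75 - 4.5P = -298.5 + 9P, so 1036.25 = 13.5P and P' = 4145/54; Q' = 737.75 − 4.5(4145/54) = 1177/3.
Change in price: 4145/54 − 75.5 = 34/27.

ΔP = 34/27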